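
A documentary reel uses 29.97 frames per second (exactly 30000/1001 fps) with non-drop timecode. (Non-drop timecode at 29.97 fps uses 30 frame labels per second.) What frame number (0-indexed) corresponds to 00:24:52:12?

Total seconds to the label: (0 × 3600 + 24 × 60 + 52) = 1492.
Frame index = 1492 × 30 + 12 = 44772.

frame 44772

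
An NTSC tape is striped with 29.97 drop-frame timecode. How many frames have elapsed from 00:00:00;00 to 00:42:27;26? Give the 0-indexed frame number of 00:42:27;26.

As if non-drop at 30 labels/s: (0 × 3600 + 42 × 60 + 27) × 30 + 26 = 76436.
Minute boundaries passed: 42; those not divisible by 10: 42 − 4 = 38; dropped labels = 2 × 38 = 76.
Actual frame index = 76436 − 76 = 76360.

76360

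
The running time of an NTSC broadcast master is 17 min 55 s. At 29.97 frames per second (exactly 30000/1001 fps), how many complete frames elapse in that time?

32217 frames

17 min 55 s = 1075 s.
Frames = 1075 × 30000/1001 = 32250000/1001 ≈ 32217.7822.
Complete frames: 32217.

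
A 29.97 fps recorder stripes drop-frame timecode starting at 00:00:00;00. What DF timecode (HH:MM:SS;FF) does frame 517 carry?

Each 10-minute DF block holds 10 × 60 × 30 − 9 × 2 = 17982 frames. 517 ÷ 17982 → 0 full blocks, remainder 517.
Within the partial block the first minute is 1800 frames and each further minute 1798, so 0 further minute boundaries passed. Total skipped labels = 18 × 0 + 2 × 0 = 0.
Non-drop label index = 517 + 0 = 517; at 30 labels/s that is 00:00:17:07, i.e. DF 00:00:17;07.

00:00:17;07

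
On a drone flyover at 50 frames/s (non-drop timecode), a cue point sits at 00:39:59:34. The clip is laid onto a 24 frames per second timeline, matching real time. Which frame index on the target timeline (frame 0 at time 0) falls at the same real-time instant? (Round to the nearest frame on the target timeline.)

Source frame index: (0×3600 + 39×60 + 59) × 50 + 34 = 119984.
Real time: 119984 / (50) = 59992/25 s.
Target frame: (59992/25) × (24) = 1439808/25 ≈ 57592.320 → 57592.

frame 57592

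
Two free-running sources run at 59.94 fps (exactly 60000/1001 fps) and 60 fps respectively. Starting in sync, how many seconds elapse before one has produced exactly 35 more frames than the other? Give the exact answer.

7007/12 seconds

The gap grows by |60 − 60000/1001| = 60/1001 frames per second.
Time for a 35-frame gap: 35 ÷ (60/1001) = 7007/12 s.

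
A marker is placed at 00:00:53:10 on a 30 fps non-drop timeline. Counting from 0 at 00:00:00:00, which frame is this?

1600

Total seconds to the label: (0 × 3600 + 0 × 60 + 53) = 53.
Frame index = 53 × 30 + 10 = 1600.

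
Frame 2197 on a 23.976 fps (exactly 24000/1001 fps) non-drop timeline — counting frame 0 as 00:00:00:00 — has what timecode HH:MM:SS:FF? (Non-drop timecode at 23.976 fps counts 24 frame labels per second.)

00:01:31:13

2197 ÷ 24 = 91 full seconds, remainder 13 frames.
91 s = 0 h 1 min 31 s.
Timecode: 00:01:31:13.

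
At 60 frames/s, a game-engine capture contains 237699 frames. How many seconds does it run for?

3961.65 seconds

Running time = 237699 / (60) = 3961.65 s.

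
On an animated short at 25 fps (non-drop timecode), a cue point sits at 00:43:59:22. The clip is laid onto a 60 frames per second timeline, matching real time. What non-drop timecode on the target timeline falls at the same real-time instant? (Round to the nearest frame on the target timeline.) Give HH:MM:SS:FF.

00:43:59:53

Source frame index: (0×3600 + 43×60 + 59) × 25 + 22 = 65997.
Real time: 65997 / (25) = 65997/25 s.
Target frame: (65997/25) × (60) = 791964/5 ≈ 158392.800 → 158393.
At 60 labels/s: frame 158393 → 00:43:59:53.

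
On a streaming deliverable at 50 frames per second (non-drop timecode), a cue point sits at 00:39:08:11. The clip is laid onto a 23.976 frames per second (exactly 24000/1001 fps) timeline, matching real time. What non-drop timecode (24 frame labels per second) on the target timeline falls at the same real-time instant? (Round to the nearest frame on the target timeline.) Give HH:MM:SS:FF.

Source frame index: (0×3600 + 39×60 + 8) × 50 + 11 = 117411.
Real time: 117411 / (50) = 117411/50 s.
Target frame: (117411/50) × (24000/1001) = 8051040/143 ≈ 56300.979 → 56301.
At 24 labels/s: frame 56301 → 00:39:05:21.

00:39:05:21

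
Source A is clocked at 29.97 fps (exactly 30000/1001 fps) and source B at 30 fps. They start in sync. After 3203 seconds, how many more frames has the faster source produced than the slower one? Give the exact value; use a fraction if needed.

96090/1001 frames

A emits 30000/1001 × 3203 = 96090000/1001 frames; B emits 30 × 3203 = 96090.
Difference = 96090/1001 frames (≈ 95.9940); B is ahead of A.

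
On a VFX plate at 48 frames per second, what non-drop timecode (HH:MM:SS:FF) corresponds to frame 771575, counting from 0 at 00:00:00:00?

04:27:54:23

771575 ÷ 48 = 16074 full seconds, remainder 23 frames.
16074 s = 4 h 27 min 54 s.
Timecode: 04:27:54:23.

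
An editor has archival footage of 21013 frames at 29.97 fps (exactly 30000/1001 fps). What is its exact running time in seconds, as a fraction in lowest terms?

Running time = 21013 ÷ (30000/1001) = 21013 × 1001/30000 = 21034013/30000 s.

21034013/30000 seconds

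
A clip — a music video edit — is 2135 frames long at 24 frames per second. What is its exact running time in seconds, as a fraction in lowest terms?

Running time = 2135 ÷ (24) = 2135 × 1/24 = 2135/24 s.

2135/24 seconds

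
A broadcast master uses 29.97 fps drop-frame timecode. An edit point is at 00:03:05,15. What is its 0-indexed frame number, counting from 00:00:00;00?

As if non-drop at 30 labels/s: (0 × 3600 + 3 × 60 + 5) × 30 + 15 = 5565.
Minute boundaries passed: 3; those not divisible by 10: 3 − 0 = 3; dropped labels = 2 × 3 = 6.
Actual frame index = 5565 − 6 = 5559.

5559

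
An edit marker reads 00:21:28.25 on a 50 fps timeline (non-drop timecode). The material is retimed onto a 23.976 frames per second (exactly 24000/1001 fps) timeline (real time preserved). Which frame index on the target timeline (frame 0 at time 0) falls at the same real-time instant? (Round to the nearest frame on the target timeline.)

frame 30893

Source frame index: (0×3600 + 21×60 + 28) × 50 + 25 = 64425.
Real time: 64425 / (50) = 2577/2 s.
Target frame: (2577/2) × (24000/1001) = 30924000/1001 ≈ 30893.107 → 30893.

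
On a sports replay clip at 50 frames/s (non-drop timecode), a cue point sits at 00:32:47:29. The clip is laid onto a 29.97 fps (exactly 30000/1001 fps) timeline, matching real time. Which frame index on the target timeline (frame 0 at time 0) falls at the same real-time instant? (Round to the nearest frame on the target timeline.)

frame 58968

Source frame index: (0×3600 + 32×60 + 47) × 50 + 29 = 98379.
Real time: 98379 / (50) = 98379/50 s.
Target frame: (98379/50) × (30000/1001) = 59027400/1001 ≈ 58968.432 → 58968.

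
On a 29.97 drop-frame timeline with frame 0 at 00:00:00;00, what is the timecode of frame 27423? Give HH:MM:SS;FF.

Each 10-minute DF block holds 10 × 60 × 30 − 9 × 2 = 17982 frames. 27423 ÷ 17982 → 1 full block, remainder 9441.
Within the partial block the first minute is 1800 frames and each further minute 1798, so 5 further minute boundaries passed. Total skipped labels = 18 × 1 + 2 × 5 = 28.
Non-drop label index = 27423 + 28 = 27451; at 30 labels/s that is 00:15:15:01, i.e. DF 00:15:15;01.

00:15:15;01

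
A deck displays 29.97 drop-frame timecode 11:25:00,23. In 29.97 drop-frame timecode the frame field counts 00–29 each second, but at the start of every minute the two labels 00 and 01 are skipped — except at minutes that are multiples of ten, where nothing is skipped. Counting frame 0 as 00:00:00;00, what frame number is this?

1231789

As if non-drop at 30 labels/s: (11 × 3600 + 25 × 60 + 0) × 30 + 23 = 1233023.
Minute boundaries passed: 685; those not divisible by 10: 685 − 68 = 617; dropped labels = 2 × 617 = 1234.
Actual frame index = 1233023 − 1234 = 1231789.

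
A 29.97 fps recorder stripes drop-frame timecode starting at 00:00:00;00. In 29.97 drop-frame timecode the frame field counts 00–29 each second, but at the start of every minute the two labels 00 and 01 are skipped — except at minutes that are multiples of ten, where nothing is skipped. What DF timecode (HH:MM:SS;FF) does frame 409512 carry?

Ten DF minutes hold 17982 frames, so frame 409512 lies in block 22 (frames 395604–413585) with 13908 frames into that block.
The block's first minute is 1800 frames and the rest 1798 each; 13908 frames reaches minute 7, so 22 × 18 + 7 × 2 = 410 labels have been skipped so far.
Adding those back, label number 409512 + 410 = 409922 at 30 labels/s is 13664 s + 2 f = 3 h 47 min 44 s frame 2, i.e. 03:47:44;02.

03:47:44;02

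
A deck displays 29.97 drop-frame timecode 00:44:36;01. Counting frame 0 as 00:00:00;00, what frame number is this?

Complete 10-minute blocks: 4, each 17982 frames → 71928.
Remaining 4 whole minutes in the current block: 1800 + 3 × 1798 = 7194 frames.
Within the current minute: 36 × 30 + 1 − 2 = 1079 (labels ;00/;01 skipped at this minute). Total = 71928 + 7194 + 1079 = 80201.

80201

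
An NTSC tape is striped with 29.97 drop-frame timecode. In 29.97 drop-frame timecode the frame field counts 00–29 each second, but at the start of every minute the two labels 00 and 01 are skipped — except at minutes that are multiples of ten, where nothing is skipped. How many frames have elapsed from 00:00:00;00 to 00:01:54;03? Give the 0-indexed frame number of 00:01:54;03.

3421

As if non-drop at 30 labels/s: (0 × 3600 + 1 × 60 + 54) × 30 + 3 = 3423.
Minute boundaries passed: 1; those not divisible by 10: 1 − 0 = 1; dropped labels = 2 × 1 = 2.
Actual frame index = 3423 − 2 = 3421.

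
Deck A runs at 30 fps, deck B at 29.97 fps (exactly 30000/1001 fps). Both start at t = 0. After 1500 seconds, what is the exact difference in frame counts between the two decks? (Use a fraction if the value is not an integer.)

45000/1001 frames

A emits 30 × 1500 = 45000 frames; B emits 30000/1001 × 1500 = 45000000/1001.
Difference = 45000/1001 frames (≈ 44.9550); B is behind A.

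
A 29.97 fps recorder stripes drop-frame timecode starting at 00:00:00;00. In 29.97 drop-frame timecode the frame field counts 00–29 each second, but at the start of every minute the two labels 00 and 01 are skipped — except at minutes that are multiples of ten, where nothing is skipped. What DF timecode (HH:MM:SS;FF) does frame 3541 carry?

Each 10-minute DF block holds 10 × 60 × 30 − 9 × 2 = 17982 frames. 3541 ÷ 17982 → 0 full blocks, remainder 3541.
Within the partial block the first minute is 1800 frames and each further minute 1798, so 1 further minute boundary passed. Total skipped labels = 18 × 0 + 2 × 1 = 2.
Non-drop label index = 3541 + 2 = 3543; at 30 labels/s that is 00:01:58:03, i.e. DF 00:01:58;03.

00:01:58;03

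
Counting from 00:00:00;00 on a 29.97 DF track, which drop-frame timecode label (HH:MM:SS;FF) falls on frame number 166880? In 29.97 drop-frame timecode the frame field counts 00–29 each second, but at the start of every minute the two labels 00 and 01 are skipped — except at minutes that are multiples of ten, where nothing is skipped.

Each 10-minute DF block holds 10 × 60 × 30 − 9 × 2 = 17982 frames. 166880 ÷ 17982 → 9 full blocks, remainder 5042.
Within the partial block the first minute is 1800 frames and each further minute 1798, so 2 further minute boundaries passed. Total skipped labels = 18 × 9 + 2 × 2 = 166.
Non-drop label index = 166880 + 166 = 167046; at 30 labels/s that is 01:32:48:06, i.e. DF 01:32:48;06.

01:32:48;06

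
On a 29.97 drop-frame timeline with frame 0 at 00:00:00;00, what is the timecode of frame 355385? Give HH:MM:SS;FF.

03:17:38;01

Each 10-minute DF block holds 10 × 60 × 30 − 9 × 2 = 17982 frames. 355385 ÷ 17982 → 19 full blocks, remainder 13727.
Within the partial block the first minute is 1800 frames and each further minute 1798, so 7 further minute boundaries passed. Total skipped labels = 18 × 19 + 2 × 7 = 356.
Non-drop label index = 355385 + 356 = 355741; at 30 labels/s that is 03:17:38:01, i.e. DF 03:17:38;01.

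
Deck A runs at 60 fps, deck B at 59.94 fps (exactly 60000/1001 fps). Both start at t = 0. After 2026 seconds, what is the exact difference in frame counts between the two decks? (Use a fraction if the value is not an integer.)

121560/1001 frames

A emits 60 × 2026 = 121560 frames; B emits 60000/1001 × 2026 = 121560000/1001.
Difference = 121560/1001 frames (≈ 121.4386); B is behind A.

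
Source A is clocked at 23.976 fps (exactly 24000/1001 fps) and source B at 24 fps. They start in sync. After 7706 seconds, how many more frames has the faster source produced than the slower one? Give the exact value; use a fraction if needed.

184944/1001 frames

A emits 24000/1001 × 7706 = 184944000/1001 frames; B emits 24 × 7706 = 184944.
Difference = 184944/1001 frames (≈ 184.7592); B is ahead of A.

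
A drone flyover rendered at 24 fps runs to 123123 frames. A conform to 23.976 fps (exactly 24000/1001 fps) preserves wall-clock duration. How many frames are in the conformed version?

123000 frames

Target frames = source frames × (target rate / source rate) = 123123 × (24000/1001)/(24) = 123123 × 1000/1001 = 123000.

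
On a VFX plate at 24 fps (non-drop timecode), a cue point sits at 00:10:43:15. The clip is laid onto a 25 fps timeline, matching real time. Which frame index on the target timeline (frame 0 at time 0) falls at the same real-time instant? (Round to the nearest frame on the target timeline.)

Source frame index: (0×3600 + 10×60 + 43) × 24 + 15 = 15447.
Real time: 15447 / (24) = 5149/8 s.
Target frame: (5149/8) × (25) = 128725/8 ≈ 16090.625 → 16091.

frame 16091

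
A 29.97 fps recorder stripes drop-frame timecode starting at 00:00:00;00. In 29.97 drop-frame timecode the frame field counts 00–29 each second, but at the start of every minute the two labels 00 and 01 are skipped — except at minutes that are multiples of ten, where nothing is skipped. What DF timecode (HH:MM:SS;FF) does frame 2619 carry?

Each 10-minute DF block holds 10 × 60 × 30 − 9 × 2 = 17982 frames. 2619 ÷ 17982 → 0 full blocks, remainder 2619.
Within the partial block the first minute is 1800 frames and each further minute 1798, so 1 further minute boundary passed. Total skipped labels = 18 × 0 + 2 × 1 = 2.
Non-drop label index = 2619 + 2 = 2621; at 30 labels/s that is 00:01:27:11, i.e. DF 00:01:27;11.

00:01:27;11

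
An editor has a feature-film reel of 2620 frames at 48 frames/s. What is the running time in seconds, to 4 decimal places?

54.5833 seconds

Running time = 2620 × 1/48 = 655/12 s ≈ 54.5833 s.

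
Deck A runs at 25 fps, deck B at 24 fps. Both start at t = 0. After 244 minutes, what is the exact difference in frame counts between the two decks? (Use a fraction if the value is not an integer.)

244 min = 14640 s.
A emits 25 × 14640 = 366000 frames; B emits 24 × 14640 = 351360.
Difference = 14640 frames; B is behind A.

14640 frames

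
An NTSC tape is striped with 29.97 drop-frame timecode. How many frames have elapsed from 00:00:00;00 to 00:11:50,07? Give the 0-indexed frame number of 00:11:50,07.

21287

Complete 10-minute blocks: 1, each 17982 frames → 17982.
Remaining 1 whole minute in the current block: 1800 + 0 × 1798 = 1800 frames.
Within the current minute: 50 × 30 + 7 − 2 = 1505 (labels ;00/;01 skipped at this minute). Total = 17982 + 1800 + 1505 = 21287.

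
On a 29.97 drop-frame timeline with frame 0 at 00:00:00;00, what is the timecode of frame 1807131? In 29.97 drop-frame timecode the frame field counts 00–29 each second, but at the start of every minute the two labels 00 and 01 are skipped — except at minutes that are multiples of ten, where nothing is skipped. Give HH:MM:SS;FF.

Each 10-minute DF block holds 10 × 60 × 30 − 9 × 2 = 17982 frames. 1807131 ÷ 17982 → 100 full blocks, remainder 8931.
Within the partial block the first minute is 1800 frames and each further minute 1798, so 4 further minute boundaries passed. Total skipped labels = 18 × 100 + 2 × 4 = 1808.
Non-drop label index = 1807131 + 1808 = 1808939; at 30 labels/s that is 16:44:57:29, i.e. DF 16:44:57;29.

16:44:57;29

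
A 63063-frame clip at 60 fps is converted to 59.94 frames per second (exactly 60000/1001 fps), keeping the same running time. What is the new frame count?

63000 frames

Target frames = source frames × (target rate / source rate) = 63063 × (60000/1001)/(60) = 63063 × 1000/1001 = 63000.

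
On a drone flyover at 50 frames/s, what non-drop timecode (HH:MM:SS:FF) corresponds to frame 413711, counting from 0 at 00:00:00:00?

413711 ÷ 50 = 8274 full seconds, remainder 11 frames.
8274 s = 2 h 17 min 54 s.
Timecode: 02:17:54:11.

02:17:54:11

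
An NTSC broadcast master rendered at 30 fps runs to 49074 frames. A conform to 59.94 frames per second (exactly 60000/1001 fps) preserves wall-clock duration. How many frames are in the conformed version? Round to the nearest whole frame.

98050 frames

Frames at target rate = 49074 × (60000/1001) / (30) = 98148000/1001 ≈ 98049.950.
Nearest whole frame: 98050.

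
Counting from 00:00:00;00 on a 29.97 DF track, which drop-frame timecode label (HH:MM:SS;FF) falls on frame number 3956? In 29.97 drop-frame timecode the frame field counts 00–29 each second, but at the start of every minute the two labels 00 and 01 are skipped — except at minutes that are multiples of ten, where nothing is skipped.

Ten DF minutes hold 17982 frames, so frame 3956 lies in block 0 (frames 0–17981) with 3956 frames into that block.
The block's first minute is 1800 frames and the rest 1798 each; 3956 frames reaches minute 2, so 0 × 18 + 2 × 2 = 4 labels have been skipped so far.
Adding those back, label number 3956 + 4 = 3960 at 30 labels/s is 132 s + 0 f = 0 h 2 min 12 s frame 0, i.e. 00:02:12;00.

00:02:12;00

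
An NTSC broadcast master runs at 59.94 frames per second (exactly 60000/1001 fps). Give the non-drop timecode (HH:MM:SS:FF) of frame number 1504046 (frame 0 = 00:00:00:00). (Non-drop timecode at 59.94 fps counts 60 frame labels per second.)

06:57:47:26

1504046 ÷ 60 = 25067 full seconds, remainder 26 frames.
25067 s = 6 h 57 min 47 s.
Timecode: 06:57:47:26.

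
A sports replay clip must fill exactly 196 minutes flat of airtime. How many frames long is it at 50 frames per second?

588000 frames

196 min = 11760 s.
Frames = 11760 × 50 = 588000.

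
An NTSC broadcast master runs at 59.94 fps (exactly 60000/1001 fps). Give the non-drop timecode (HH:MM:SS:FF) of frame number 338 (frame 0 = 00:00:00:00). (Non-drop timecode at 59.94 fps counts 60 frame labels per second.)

00:00:05:38

338 ÷ 60 = 5 full seconds, remainder 38 frames.
5 s = 0 h 0 min 5 s.
Timecode: 00:00:05:38.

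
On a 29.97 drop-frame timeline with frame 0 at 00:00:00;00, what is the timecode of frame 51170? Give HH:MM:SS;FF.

Each 10-minute DF block holds 10 × 60 × 30 − 9 × 2 = 17982 frames. 51170 ÷ 17982 → 2 full blocks, remainder 15206.
Within the partial block the first minute is 1800 frames and each further minute 1798, so 8 further minute boundaries passed. Total skipped labels = 18 × 2 + 2 × 8 = 52.
Non-drop label index = 51170 + 52 = 51222; at 30 labels/s that is 00:28:27:12, i.e. DF 00:28:27;12.

00:28:27;12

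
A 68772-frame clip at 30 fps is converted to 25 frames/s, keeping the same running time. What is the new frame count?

57310 frames

Target frames = source frames × (target rate / source rate) = 68772 × (25)/(30) = 68772 × 5/6 = 57310.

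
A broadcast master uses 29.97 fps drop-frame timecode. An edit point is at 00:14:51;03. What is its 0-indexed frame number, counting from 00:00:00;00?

As if non-drop at 30 labels/s: (0 × 3600 + 14 × 60 + 51) × 30 + 3 = 26733.
Minute boundaries passed: 14; those not divisible by 10: 14 − 1 = 13; dropped labels = 2 × 13 = 26.
Actual frame index = 26733 − 26 = 26707.

26707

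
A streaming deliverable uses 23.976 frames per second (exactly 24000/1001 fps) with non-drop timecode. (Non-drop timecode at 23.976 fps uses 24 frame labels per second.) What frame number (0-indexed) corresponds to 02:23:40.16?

Total seconds to the label: (2 × 3600 + 23 × 60 + 40) = 8620.
Frame index = 8620 × 24 + 16 = 206896.

frame 206896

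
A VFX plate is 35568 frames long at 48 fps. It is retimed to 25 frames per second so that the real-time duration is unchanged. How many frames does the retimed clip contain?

18525 frames

Target frames = source frames × (target rate / source rate) = 35568 × (25)/(48) = 35568 × 25/48 = 18525.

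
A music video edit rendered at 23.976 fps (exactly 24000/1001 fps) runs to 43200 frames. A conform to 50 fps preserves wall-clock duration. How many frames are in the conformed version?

Target frames = source frames × (target rate / source rate) = 43200 × (50)/(24000/1001) = 43200 × 1001/480 = 90090.

90090 frames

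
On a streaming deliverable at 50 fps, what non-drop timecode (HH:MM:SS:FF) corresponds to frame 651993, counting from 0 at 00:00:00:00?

03:37:19:43

651993 ÷ 50 = 13039 full seconds, remainder 43 frames.
13039 s = 3 h 37 min 19 s.
Timecode: 03:37:19:43.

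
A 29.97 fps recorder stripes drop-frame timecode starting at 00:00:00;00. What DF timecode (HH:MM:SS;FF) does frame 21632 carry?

Ten DF minutes hold 17982 frames, so frame 21632 lies in block 1 (frames 17982–35963) with 3650 frames into that block.
The block's first minute is 1800 frames and the rest 1798 each; 3650 frames reaches minute 2, so 1 × 18 + 2 × 2 = 22 labels have been skipped so far.
Adding those back, label number 21632 + 22 = 21654 at 30 labels/s is 721 s + 24 f = 0 h 12 min 1 s frame 24, i.e. 00:12:01;24.

00:12:01;24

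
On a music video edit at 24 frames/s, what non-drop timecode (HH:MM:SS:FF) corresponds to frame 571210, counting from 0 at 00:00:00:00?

571210 ÷ 24 = 23800 full seconds, remainder 10 frames.
23800 s = 6 h 36 min 40 s.
Timecode: 06:36:40:10.

06:36:40:10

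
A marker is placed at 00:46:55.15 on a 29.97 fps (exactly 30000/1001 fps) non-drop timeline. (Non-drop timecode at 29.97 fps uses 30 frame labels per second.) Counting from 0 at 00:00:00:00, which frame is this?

Total seconds to the label: (0 × 3600 + 46 × 60 + 55) = 2815.
Frame index = 2815 × 30 + 15 = 84465.

84465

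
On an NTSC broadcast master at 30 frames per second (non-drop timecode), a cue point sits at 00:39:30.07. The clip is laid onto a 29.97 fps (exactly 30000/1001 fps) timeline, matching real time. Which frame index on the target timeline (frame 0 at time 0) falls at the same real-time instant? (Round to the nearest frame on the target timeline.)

Source frame index: (0×3600 + 39×60 + 30) × 30 + 7 = 71107.
Real time: 71107 / (30) = 71107/30 s.
Target frame: (71107/30) × (30000/1001) = 71107000/1001 ≈ 71035.964 → 71036.

frame 71036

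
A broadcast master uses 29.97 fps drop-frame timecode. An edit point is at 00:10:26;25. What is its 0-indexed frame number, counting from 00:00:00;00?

As if non-drop at 30 labels/s: (0 × 3600 + 10 × 60 + 26) × 30 + 25 = 18805.
Minute boundaries passed: 10; those not divisible by 10: 10 − 1 = 9; dropped labels = 2 × 9 = 18.
Actual frame index = 18805 − 18 = 18787.

18787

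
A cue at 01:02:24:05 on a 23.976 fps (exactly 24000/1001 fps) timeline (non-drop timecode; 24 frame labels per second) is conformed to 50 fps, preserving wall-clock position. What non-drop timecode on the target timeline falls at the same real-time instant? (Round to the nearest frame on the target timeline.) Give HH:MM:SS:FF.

Source frame index: (1×3600 + 2×60 + 24) × 24 + 5 = 89861.
Real time: 89861 / (24000/1001) = 89950861/24000 s.
Target frame: (89950861/24000) × (50) = 89950861/480 ≈ 187397.627 → 187398.
At 50 labels/s: frame 187398 → 01:02:27:48.

01:02:27:48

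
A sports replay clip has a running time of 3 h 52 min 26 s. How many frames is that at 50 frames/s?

3 h 52 min 26 s = 13946 s.
Frames = 13946 × 50 = 697300.

697300 frames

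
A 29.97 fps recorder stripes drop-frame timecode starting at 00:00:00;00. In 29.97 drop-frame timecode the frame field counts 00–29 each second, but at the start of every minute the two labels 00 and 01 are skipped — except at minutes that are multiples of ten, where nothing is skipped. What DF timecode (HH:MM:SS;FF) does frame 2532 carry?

00:01:24;14

Each 10-minute DF block holds 10 × 60 × 30 − 9 × 2 = 17982 frames. 2532 ÷ 17982 → 0 full blocks, remainder 2532.
Within the partial block the first minute is 1800 frames and each further minute 1798, so 1 further minute boundary passed. Total skipped labels = 18 × 0 + 2 × 1 = 2.
Non-drop label index = 2532 + 2 = 2534; at 30 labels/s that is 00:01:24:14, i.e. DF 00:01:24;14.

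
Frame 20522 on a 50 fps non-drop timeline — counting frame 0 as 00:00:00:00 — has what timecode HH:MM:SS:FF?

00:06:50:22

20522 ÷ 50 = 410 full seconds, remainder 22 frames.
410 s = 0 h 6 min 50 s.
Timecode: 00:06:50:22.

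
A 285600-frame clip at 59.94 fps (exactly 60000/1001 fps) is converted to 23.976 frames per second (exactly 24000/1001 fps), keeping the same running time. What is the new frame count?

114240 frames

Target frames = source frames × (target rate / source rate) = 285600 × (24000/1001)/(60000/1001) = 285600 × 2/5 = 114240.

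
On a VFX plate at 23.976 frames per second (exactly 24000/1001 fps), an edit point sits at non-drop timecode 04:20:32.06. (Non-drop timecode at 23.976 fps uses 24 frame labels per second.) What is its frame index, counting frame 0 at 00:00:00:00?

375174

Total seconds to the label: (4 × 3600 + 20 × 60 + 32) = 15632.
Frame index = 15632 × 24 + 6 = 375174.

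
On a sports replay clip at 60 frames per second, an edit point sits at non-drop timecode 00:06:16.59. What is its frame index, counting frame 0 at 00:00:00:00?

22619

Total seconds to the label: (0 × 3600 + 6 × 60 + 16) = 376.
Frame index = 376 × 60 + 59 = 22619.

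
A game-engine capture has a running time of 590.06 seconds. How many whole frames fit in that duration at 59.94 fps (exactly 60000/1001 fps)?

35368 frames

Frames = 590.06 × 60000/1001 = 35403600/1001 ≈ 35368.2318.
Complete frames: 35368.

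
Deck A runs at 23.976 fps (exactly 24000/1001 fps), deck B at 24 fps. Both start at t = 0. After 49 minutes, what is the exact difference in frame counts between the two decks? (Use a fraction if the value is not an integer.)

49 min = 2940 s.
A emits 24000/1001 × 2940 = 10080000/143 frames; B emits 24 × 2940 = 70560.
Difference = 10080/143 frames (≈ 70.4895); B is ahead of A.

10080/143 frames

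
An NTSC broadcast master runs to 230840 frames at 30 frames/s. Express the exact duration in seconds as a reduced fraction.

23084/3 seconds

Running time = 230840 ÷ (30) = 230840 × 1/30 = 23084/3 s.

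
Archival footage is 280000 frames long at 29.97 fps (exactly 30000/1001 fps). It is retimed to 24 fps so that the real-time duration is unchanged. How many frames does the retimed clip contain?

Target frames = source frames × (target rate / source rate) = 280000 × (24)/(30000/1001) = 280000 × 1001/1250 = 224224.

224224 frames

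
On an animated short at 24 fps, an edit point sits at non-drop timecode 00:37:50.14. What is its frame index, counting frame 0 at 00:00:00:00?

54494

Total seconds to the label: (0 × 3600 + 37 × 60 + 50) = 2270.
Frame index = 2270 × 24 + 14 = 54494.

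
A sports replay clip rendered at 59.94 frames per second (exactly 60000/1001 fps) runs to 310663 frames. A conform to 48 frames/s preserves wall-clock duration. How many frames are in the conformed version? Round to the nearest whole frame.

Frames at target rate = 310663 × (48) / (60000/1001) = 310973663/1250 ≈ 248778.930.
Nearest whole frame: 248779.

248779 frames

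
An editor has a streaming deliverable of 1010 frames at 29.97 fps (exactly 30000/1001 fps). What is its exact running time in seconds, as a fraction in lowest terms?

101101/3000 seconds

Running time = 1010 ÷ (30000/1001) = 1010 × 1001/30000 = 101101/3000 s.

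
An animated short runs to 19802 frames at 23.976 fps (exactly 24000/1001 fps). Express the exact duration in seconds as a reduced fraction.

9910901/12000 seconds

Running time = 19802 ÷ (24000/1001) = 19802 × 1001/24000 = 9910901/12000 s.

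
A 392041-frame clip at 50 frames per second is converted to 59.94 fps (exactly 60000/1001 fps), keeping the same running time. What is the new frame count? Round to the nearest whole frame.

Frames at target rate = 392041 × (60000/1001) / (50) = 36188400/77 ≈ 469979.221.
Nearest whole frame: 469979.

469979 frames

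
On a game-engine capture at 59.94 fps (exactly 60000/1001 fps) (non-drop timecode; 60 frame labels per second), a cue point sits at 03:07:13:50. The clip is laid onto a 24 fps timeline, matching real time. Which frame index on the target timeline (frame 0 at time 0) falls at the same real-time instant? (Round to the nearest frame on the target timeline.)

frame 269882

Source frame index: (3×3600 + 7×60 + 13) × 60 + 50 = 674030.
Real time: 674030 / (60000/1001) = 67470403/6000 s.
Target frame: (67470403/6000) × (24) = 67470403/250 ≈ 269881.612 → 269882.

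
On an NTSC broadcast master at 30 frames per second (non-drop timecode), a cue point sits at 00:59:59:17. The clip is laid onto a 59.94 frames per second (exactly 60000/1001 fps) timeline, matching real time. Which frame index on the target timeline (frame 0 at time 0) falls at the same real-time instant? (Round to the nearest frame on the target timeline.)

Source frame index: (0×3600 + 59×60 + 59) × 30 + 17 = 107987.
Real time: 107987 / (30) = 107987/30 s.
Target frame: (107987/30) × (60000/1001) = 19634000/91 ≈ 215758.242 → 215758.

frame 215758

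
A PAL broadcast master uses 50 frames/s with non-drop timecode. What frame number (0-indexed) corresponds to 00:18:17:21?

Total seconds to the label: (0 × 3600 + 18 × 60 + 17) = 1097.
Frame index = 1097 × 50 + 21 = 54871.

frame 54871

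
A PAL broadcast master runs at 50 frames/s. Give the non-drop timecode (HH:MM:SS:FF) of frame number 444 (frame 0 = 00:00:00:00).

444 ÷ 50 = 8 full seconds, remainder 44 frames.
8 s = 0 h 0 min 8 s.
Timecode: 00:00:08:44.

00:00:08:44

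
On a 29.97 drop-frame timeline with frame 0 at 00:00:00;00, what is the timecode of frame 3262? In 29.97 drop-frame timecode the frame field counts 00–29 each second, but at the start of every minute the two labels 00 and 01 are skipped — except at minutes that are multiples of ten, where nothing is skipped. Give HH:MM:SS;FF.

Ten DF minutes hold 17982 frames, so frame 3262 lies in block 0 (frames 0–17981) with 3262 frames into that block.
The block's first minute is 1800 frames and the rest 1798 each; 3262 frames reaches minute 1, so 0 × 18 + 1 × 2 = 2 labels have been skipped so far.
Adding those back, label number 3262 + 2 = 3264 at 30 labels/s is 108 s + 24 f = 0 h 1 min 48 s frame 24, i.e. 00:01:48;24.

00:01:48;24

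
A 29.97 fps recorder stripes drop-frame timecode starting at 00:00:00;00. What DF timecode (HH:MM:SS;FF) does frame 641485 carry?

Each 10-minute DF block holds 10 × 60 × 30 − 9 × 2 = 17982 frames. 641485 ÷ 17982 → 35 full blocks, remainder 12115.
Within the partial block the first minute is 1800 frames and each further minute 1798, so 6 further minute boundaries passed. Total skipped labels = 18 × 35 + 2 × 6 = 642.
Non-drop label index = 641485 + 642 = 642127; at 30 labels/s that is 05:56:44:07, i.e. DF 05:56:44;07.

05:56:44;07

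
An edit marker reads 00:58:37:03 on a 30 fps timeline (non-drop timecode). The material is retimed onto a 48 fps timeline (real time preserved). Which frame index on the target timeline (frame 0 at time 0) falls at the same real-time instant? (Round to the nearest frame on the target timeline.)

Source frame index: (0×3600 + 58×60 + 37) × 30 + 3 = 105513.
Real time: 105513 / (30) = 35171/10 s.
Target frame: (35171/10) × (48) = 844104/5 ≈ 168820.800 → 168821.

frame 168821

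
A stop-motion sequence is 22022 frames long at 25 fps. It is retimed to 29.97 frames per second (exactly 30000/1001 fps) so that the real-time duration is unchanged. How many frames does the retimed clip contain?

Target frames = source frames × (target rate / source rate) = 22022 × (30000/1001)/(25) = 22022 × 1200/1001 = 26400.

26400 frames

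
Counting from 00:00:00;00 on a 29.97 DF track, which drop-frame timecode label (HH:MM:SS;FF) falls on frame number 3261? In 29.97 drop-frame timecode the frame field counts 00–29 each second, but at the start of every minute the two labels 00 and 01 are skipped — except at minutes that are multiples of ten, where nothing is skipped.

Ten DF minutes hold 17982 frames, so frame 3261 lies in block 0 (frames 0–17981) with 3261 frames into that block.
The block's first minute is 1800 frames and the rest 1798 each; 3261 frames reaches minute 1, so 0 × 18 + 1 × 2 = 2 labels have been skipped so far.
Adding those back, label number 3261 + 2 = 3263 at 30 labels/s is 108 s + 23 f = 0 h 1 min 48 s frame 23, i.e. 00:01:48;23.

00:01:48;23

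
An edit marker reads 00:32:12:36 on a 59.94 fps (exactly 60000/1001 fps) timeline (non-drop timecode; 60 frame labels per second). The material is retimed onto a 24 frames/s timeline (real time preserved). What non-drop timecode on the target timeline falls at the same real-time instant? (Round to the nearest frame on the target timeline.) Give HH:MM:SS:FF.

00:32:14:13

Source frame index: (0×3600 + 32×60 + 12) × 60 + 36 = 115956.
Real time: 115956 / (60000/1001) = 9672663/5000 s.
Target frame: (9672663/5000) × (24) = 29017989/625 ≈ 46428.782 → 46429.
At 24 labels/s: frame 46429 → 00:32:14:13.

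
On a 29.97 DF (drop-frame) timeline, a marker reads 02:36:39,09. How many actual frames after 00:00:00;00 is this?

Complete 10-minute blocks: 15, each 17982 frames → 269730.
Remaining 6 whole minutes in the current block: 1800 + 5 × 1798 = 10790 frames.
Within the current minute: 39 × 30 + 9 − 2 = 1177 (labels ;00/;01 skipped at this minute). Total = 269730 + 10790 + 1177 = 281697.

281697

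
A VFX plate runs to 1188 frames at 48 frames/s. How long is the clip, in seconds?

Running time = 1188 / (48) = 24.75 s.

24.75 seconds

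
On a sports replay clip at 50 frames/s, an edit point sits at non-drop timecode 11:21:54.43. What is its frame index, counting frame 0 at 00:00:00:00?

frame 2045743

Total seconds to the label: (11 × 3600 + 21 × 60 + 54) = 40914.
Frame index = 40914 × 50 + 43 = 2045743.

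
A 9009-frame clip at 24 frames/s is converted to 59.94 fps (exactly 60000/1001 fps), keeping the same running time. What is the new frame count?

22500 frames

Target frames = source frames × (target rate / source rate) = 9009 × (60000/1001)/(24) = 9009 × 2500/1001 = 22500.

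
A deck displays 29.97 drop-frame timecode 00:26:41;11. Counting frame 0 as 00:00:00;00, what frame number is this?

47993

Complete 10-minute blocks: 2, each 17982 frames → 35964.
Remaining 6 whole minutes in the current block: 1800 + 5 × 1798 = 10790 frames.
Within the current minute: 41 × 30 + 11 − 2 = 1239 (labels ;00/;01 skipped at this minute). Total = 35964 + 10790 + 1239 = 47993.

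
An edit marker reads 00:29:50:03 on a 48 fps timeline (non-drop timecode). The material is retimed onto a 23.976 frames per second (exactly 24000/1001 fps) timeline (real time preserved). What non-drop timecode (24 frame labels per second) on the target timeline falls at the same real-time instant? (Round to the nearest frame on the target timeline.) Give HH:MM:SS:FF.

00:29:48:07

Source frame index: (0×3600 + 29×60 + 50) × 48 + 3 = 85923.
Real time: 85923 / (48) = 28641/16 s.
Target frame: (28641/16) × (24000/1001) = 42961500/1001 ≈ 42918.581 → 42919.
At 24 labels/s: frame 42919 → 00:29:48:07.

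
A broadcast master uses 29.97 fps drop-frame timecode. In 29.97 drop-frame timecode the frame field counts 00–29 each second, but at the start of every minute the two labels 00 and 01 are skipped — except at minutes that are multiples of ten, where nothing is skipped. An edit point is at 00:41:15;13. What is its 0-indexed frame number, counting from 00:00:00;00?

Complete 10-minute blocks: 4, each 17982 frames → 71928.
Remaining 1 whole minute in the current block: 1800 + 0 × 1798 = 1800 frames.
Within the current minute: 15 × 30 + 13 − 2 = 461 (labels ;00/;01 skipped at this minute). Total = 71928 + 1800 + 461 = 74189.

74189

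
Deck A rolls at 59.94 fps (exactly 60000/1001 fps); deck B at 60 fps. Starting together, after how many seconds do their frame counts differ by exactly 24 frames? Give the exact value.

400.4 seconds

The gap grows by |60 − 60000/1001| = 60/1001 frames per second.
Time for a 24-frame gap: 24 ÷ (60/1001) = 400.4 s.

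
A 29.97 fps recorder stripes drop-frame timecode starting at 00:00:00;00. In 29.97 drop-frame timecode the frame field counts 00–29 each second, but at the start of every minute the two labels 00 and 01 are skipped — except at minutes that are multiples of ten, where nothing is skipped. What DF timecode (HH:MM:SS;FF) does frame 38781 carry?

Each 10-minute DF block holds 10 × 60 × 30 − 9 × 2 = 17982 frames. 38781 ÷ 17982 → 2 full blocks, remainder 2817.
Within the partial block the first minute is 1800 frames and each further minute 1798, so 1 further minute boundary passed. Total skipped labels = 18 × 2 + 2 × 1 = 38.
Non-drop label index = 38781 + 38 = 38819; at 30 labels/s that is 00:21:33:29, i.e. DF 00:21:33;29.

00:21:33;29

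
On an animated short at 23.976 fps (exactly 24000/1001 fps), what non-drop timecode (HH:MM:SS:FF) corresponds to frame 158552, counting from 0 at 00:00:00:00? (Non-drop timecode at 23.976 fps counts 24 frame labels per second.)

158552 ÷ 24 = 6606 full seconds, remainder 8 frames.
6606 s = 1 h 50 min 6 s.
Timecode: 01:50:06:08.

01:50:06:08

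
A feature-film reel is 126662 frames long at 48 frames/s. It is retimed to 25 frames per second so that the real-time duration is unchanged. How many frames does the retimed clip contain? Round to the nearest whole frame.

65970 frames

Frames at target rate = 126662 × (25) / (48) = 1583275/24 ≈ 65969.792.
Nearest whole frame: 65970.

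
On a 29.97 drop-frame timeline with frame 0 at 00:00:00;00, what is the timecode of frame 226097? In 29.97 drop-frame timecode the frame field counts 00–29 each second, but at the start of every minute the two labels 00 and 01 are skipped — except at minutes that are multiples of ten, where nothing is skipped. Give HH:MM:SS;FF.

Each 10-minute DF block holds 10 × 60 × 30 − 9 × 2 = 17982 frames. 226097 ÷ 17982 → 12 full blocks, remainder 10313.
Within the partial block the first minute is 1800 frames and each further minute 1798, so 5 further minute boundaries passed. Total skipped labels = 18 × 12 + 2 × 5 = 226.
Non-drop label index = 226097 + 226 = 226323; at 30 labels/s that is 02:05:44:03, i.e. DF 02:05:44;03.

02:05:44;03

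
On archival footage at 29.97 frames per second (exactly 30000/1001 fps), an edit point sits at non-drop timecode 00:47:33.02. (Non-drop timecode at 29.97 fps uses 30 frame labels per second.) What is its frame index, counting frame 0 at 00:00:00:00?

Total seconds to the label: (0 × 3600 + 47 × 60 + 33) = 2853.
Frame index = 2853 × 30 + 2 = 85592.

frame 85592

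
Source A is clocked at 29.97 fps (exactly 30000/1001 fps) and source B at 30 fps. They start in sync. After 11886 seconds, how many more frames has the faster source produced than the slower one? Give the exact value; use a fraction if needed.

50940/143 frames

A emits 30000/1001 × 11886 = 50940000/143 frames; B emits 30 × 11886 = 356580.
Difference = 50940/143 frames (≈ 356.2238); B is ahead of A.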